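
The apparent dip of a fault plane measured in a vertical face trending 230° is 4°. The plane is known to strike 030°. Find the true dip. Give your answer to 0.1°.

The section is 20° from the strike.
tan(true dip) = tan 4° / sin 20° = 0.2045
true dip = arctan 0.2045 = 11.56°

11.6°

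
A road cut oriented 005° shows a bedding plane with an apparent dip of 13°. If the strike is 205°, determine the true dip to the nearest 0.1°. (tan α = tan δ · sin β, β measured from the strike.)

β = acute angle between strike 205° and section 005° = 20°.
tan δ = tan α / sin β = tan 13° / sin 20° = 0.2309 / 0.3420 = 0.6750
true dip = arctan 0.6750 = 34.02°

34.0°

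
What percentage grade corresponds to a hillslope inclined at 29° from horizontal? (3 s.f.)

grade % = 100 × tan 29° = 100 × 0.5543

55.4%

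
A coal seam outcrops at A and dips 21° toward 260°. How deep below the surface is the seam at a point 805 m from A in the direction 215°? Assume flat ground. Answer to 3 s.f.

The hole lies 45° from the dip direction, so the down-dip offset is 805 × cos 45° = 569.22 m.
Depth = down-dip offset × tan(dip) = 569.22 × tan 21° = 569.22 × 0.3839
Depth = 218.50 m

219 m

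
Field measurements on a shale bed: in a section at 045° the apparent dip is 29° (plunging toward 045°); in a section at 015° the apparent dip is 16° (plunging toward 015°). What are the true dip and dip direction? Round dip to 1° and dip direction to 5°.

true dip 34°, dip direction 080°

The two traces are lines in the plane: v₁ = (sin 45°·cos 29°, cos 45°·cos 29°, −sin 29°), v₂ = (sin 15°·cos 16°, cos 15°·cos 16°, −sin 16°).
Cross product v₁ × v₂ gives the pole to the plane: n ∝ (0.280, 0.050, 0.420).
True dip = arccos(n_z / |n|) = arccos(0.8285) = 34.1°.
The horizontal component of n points toward azimuth atan2(n_x, n_y) = 80°, the dip direction.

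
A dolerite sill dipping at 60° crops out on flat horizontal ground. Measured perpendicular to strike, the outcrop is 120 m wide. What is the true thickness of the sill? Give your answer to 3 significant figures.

104 m

True thickness t = w · sin(dip) = 120 × sin 60°
t = 120 × 0.8660 = 103.923 m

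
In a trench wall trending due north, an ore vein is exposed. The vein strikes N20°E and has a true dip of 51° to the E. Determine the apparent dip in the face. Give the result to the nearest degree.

Angle between strike (N20°E) and section (due north): β = 20°.
tan(apparent dip) = tan 51° · sin 20° = 0.4224
α = arctan(0.4224) = 22.90°

23°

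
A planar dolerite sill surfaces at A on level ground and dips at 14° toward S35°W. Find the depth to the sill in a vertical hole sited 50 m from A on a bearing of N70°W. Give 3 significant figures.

3.23 m

The hole lies 75° from the dip direction, so the down-dip offset is 50 × cos 75° = 12.94 m.
Depth = down-dip offset × tan(dip) = 12.94 × tan 14° = 12.94 × 0.2493
Depth = 3.23 m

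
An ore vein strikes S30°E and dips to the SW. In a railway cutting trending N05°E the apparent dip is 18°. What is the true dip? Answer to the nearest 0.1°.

29.5°

β = acute angle between strike S30°E and section N05°E = 35°.
tan δ = tan α / sin β = tan 18° / sin 35° = 0.3249 / 0.5736 = 0.5665
true dip = arctan 0.5665 = 29.53°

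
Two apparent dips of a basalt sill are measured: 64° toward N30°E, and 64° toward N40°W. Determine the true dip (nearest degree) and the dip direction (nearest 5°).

The two traces are lines in the plane: v₁ = (sin 30°·cos 64°, cos 30°·cos 64°, −sin 64°), v₂ = (sin 320°·cos 64°, cos 320°·cos 64°, −sin 64°).
n = v₁ × v₂ = (-0.039, 0.450, 0.181) (taken with n_z > 0).
Dip δ = arctan(|n_h|/n_z) = arctan(0.452/0.181) = 68.2°.
The horizontal component of n points toward azimuth atan2(n_x, n_y) = 355°, the dip direction.

true dip 68°, dip direction 355°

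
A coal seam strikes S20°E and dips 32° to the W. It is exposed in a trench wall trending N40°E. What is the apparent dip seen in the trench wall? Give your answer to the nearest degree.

The section lies 60° from the strike.
tan(apparent dip) = tan 32° · sin 60° = 0.5412
α = arctan(0.5412) = 28.42°

28°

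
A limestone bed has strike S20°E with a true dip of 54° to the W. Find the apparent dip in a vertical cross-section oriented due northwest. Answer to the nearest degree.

The section lies 25° from the strike.
tan α = tan 54° × sin 25° = 1.3764 × 0.4226 = 0.5817
apparent dip = arctan 0.5817 = 30.19°

30°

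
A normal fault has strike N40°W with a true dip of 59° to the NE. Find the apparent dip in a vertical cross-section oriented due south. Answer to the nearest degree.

The section lies 40° from the strike.
tan α = tan 59° × sin 40° = 1.6643 × 0.6428 = 1.0698
apparent dip = arctan 1.0698 = 46.93°

47°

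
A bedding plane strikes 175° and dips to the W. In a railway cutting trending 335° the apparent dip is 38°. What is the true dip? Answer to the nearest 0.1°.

66.4°

The section is 20° from the strike.
tan δ = tan α / sin β = tan 38° / sin 20° = 0.7813 / 0.3420 = 2.2843
δ = arctan(2.2843) = 66.36°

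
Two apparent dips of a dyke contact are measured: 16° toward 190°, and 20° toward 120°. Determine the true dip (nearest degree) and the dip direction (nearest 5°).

true dip 22°, dip direction 145°

Each apparent-dip line lies in the plane. As unit vectors (x east, y north, z up), v₁ plunges 16°→190° and v₂ plunges 20°→120°.
The plane normal is n = v₁ × v₂ ∝ (0.194, -0.281, 0.849).
True dip = arccos(n_z / |n|) = arccos(0.9276) = 21.9°.
The horizontal component of n points toward azimuth atan2(n_x, n_y) = 145°, the dip direction.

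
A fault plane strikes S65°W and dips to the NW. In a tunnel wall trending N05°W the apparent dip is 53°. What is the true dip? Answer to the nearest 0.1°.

54.7°

The section is 70° from the strike.
tan(true dip) = tan 53° / sin 70° = 1.4122
true dip = arctan 1.4122 = 54.70°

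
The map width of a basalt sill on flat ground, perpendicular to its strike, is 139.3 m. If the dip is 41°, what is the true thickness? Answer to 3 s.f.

True thickness t = w · sin(dip) = 139.3 × sin 41°
t = 139.3 × 0.6561 = 91.389 m

91.4 m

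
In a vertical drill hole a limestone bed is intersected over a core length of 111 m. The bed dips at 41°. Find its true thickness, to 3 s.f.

True thickness t = h · cos(dip) = 111 × cos 41°
t = 111 × 0.7547 = 83.773 m

83.8 m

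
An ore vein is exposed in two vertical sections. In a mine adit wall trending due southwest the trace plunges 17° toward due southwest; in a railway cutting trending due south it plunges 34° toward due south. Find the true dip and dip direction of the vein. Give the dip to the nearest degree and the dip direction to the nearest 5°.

true dip 36°, dip direction 160°

Represent each trace as a vector plunging at its apparent dip toward its trend (east-north-up frame): v₁ = (-0.676, -0.676, -0.292), v₂ = (0.000, -0.829, -0.559).
n = v₁ × v₂ = (0.136, -0.378, 0.561) (taken with n_z > 0).
Dip δ = arctan(|n_h|/n_z) = arctan(0.402/0.561) = 35.6°.
Dip direction = atan2(0.136, -0.378) = 160° (azimuth of n's horizontal projection).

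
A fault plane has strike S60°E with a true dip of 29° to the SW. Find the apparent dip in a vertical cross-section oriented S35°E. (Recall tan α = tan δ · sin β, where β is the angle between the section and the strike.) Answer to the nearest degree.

The strike is S60°E and the section trends S35°E; the acute angle between them is β = 25°.
tan(apparent dip) = tan 29° · sin 25° = 0.2343
α = arctan(0.2343) = 13.18°

13°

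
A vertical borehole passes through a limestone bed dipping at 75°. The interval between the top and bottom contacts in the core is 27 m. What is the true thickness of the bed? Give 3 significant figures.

True thickness t = h · cos(dip) = 27 × cos 75°
t = 27 × 0.2588 = 6.988 m

6.99 m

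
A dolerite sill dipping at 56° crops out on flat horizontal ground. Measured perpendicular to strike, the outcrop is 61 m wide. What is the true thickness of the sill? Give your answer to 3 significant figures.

True thickness t = w · sin(dip) = 61 × sin 56°
t = 61 × 0.8290 = 50.571 m

50.6 m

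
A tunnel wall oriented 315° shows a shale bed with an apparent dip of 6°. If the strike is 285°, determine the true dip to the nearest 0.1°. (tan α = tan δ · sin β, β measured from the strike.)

11.9°

β = acute angle between strike 285° and section 315° = 30°.
tan(true dip) = tan 6° / sin 30° = 0.2102
true dip = arctan 0.2102 = 11.87°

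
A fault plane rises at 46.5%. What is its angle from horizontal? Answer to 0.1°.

24.9°

tan θ = 46.5/100 = 0.4650
θ = arctan(0.4650) = 24.94°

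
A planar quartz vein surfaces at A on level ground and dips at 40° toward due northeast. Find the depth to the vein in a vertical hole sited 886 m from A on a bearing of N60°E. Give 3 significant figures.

The hole lies 15° from the dip direction, so the down-dip offset is 886 × cos 15° = 855.81 m.
Depth = down-dip offset × tan(dip) = 855.81 × tan 40° = 855.81 × 0.8391
Depth = 718.11 m

718 m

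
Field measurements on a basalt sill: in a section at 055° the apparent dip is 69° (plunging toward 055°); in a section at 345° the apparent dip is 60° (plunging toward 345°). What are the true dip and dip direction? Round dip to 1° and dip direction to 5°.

true dip 70°, dip direction 035°

The two traces are lines in the plane: v₁ = (sin 55°·cos 69°, cos 55°·cos 69°, −sin 69°), v₂ = (sin 345°·cos 60°, cos 345°·cos 60°, −sin 60°).
The plane normal is n = v₁ × v₂ ∝ (0.273, 0.375, 0.168).
Dip δ = arctan(|n_h|/n_z) = arctan(0.464/0.168) = 70.0°.
Dip direction = atan2(0.273, 0.375) = 36° (azimuth of n's horizontal projection).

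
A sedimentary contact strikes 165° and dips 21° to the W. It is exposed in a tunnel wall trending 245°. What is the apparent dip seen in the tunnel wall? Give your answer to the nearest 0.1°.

The section lies 80° from the strike.
tan(apparent dip) = tan 21° · sin 80° = 0.3780
apparent dip = arctan 0.3780 = 20.71°

20.7°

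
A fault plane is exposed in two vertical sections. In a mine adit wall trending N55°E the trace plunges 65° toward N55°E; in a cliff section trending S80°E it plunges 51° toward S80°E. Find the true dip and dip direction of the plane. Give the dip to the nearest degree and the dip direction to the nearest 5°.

The two traces are lines in the plane: v₁ = (sin 55°·cos 65°, cos 55°·cos 65°, −sin 65°), v₂ = (sin 100°·cos 51°, cos 100°·cos 51°, −sin 51°).
Cross product v₁ × v₂ gives the pole to the plane: n ∝ (0.287, 0.293, 0.188).
True dip = arccos(n_z / |n|) = arccos(0.4168) = 65.4°.
Dip direction = azimuth of (n_x, n_y) = atan2(0.287, 0.293) = 44°.

true dip 65°, dip direction 045°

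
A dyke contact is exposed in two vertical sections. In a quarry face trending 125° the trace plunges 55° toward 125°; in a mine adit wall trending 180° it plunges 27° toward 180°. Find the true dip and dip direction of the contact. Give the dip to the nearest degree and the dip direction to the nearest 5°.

Represent each trace as a vector plunging at its apparent dip toward its trend (east-north-up frame): v₁ = (0.470, -0.329, -0.819), v₂ = (0.000, -0.891, -0.454).
The plane normal is n = v₁ × v₂ ∝ (0.581, -0.213, 0.419).
Dip δ = arctan(|n_h|/n_z) = arctan(0.618/0.419) = 55.9°.
Dip direction = azimuth of (n_x, n_y) = atan2(0.581, -0.213) = 110°.

true dip 56°, dip direction 110°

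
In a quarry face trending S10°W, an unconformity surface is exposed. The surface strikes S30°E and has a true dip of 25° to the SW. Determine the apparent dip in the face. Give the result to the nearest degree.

The strike is S30°E and the section trends S10°W; the acute angle between them is β = 40°.
tan α = tan 25° × sin 40° = 0.4663 × 0.6428 = 0.2997
α = arctan(0.2997) = 16.69°

17°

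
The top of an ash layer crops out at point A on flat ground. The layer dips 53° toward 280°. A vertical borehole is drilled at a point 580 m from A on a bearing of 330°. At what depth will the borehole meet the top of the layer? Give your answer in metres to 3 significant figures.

The hole lies 50° from the dip direction, so the down-dip offset is 580 × cos 50° = 372.82 m.
Depth = down-dip offset × tan(dip) = 372.82 × tan 53° = 372.82 × 1.3270
Depth = 494.74 m

495 m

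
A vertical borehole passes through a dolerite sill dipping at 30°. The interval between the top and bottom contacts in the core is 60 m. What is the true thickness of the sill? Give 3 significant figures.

52.0 m

True thickness t = h · cos(dip) = 60 × cos 30°
t = 60 × 0.8660 = 51.962 m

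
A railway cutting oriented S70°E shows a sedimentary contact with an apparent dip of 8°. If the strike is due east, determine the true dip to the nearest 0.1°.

22.3°

The section is 20° from the strike.
tan δ = tan α / sin β = tan 8° / sin 20° = 0.1405 / 0.3420 = 0.4109
δ = arctan(0.4109) = 22.34°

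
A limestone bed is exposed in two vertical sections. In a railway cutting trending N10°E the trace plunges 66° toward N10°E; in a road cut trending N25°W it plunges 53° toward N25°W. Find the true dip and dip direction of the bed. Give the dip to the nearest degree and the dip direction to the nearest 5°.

The two traces are lines in the plane: v₁ = (sin 10°·cos 66°, cos 10°·cos 66°, −sin 66°), v₂ = (sin 335°·cos 53°, cos 335°·cos 53°, −sin 53°).
n = v₁ × v₂ = (0.178, 0.289, 0.140) (taken with n_z > 0).
True dip = arccos(n_z / |n|) = arccos(0.3822) = 67.5°.
Dip direction = atan2(0.178, 0.289) = 32° (azimuth of n's horizontal projection).

true dip 68°, dip direction 030°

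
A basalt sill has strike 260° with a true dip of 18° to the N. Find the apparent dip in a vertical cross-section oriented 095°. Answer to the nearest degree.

Angle between strike (260°) and section (095°): β = 15°.
tan α = tan 18° × sin 15° = 0.3249 × 0.2588 = 0.0841
apparent dip = arctan 0.0841 = 4.81°

5°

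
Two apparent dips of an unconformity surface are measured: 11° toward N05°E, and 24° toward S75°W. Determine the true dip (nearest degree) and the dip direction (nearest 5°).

The two traces are lines in the plane: v₁ = (sin 5°·cos 11°, cos 5°·cos 11°, −sin 11°), v₂ = (sin 255°·cos 24°, cos 255°·cos 24°, −sin 24°).
The plane normal is n = v₁ × v₂ ∝ (-0.443, 0.203, 0.843).
Dip δ = arctan(|n_h|/n_z) = arctan(0.487/0.843) = 30.0°.
Dip direction = azimuth of (n_x, n_y) = atan2(-0.443, 0.203) = 295°.

true dip 30°, dip direction 295°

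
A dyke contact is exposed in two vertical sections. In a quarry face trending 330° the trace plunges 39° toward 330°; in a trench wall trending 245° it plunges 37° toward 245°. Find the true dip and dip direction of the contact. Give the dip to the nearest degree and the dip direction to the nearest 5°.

Represent each trace as a vector plunging at its apparent dip toward its trend (east-north-up frame): v₁ = (-0.389, 0.673, -0.629), v₂ = (-0.724, -0.338, -0.602).
Cross product v₁ × v₂ gives the pole to the plane: n ∝ (-0.617, 0.222, 0.618).
Dip δ = arctan(|n_h|/n_z) = arctan(0.656/0.618) = 46.7°.
The horizontal component of n points toward azimuth atan2(n_x, n_y) = 290°, the dip direction.

true dip 47°, dip direction 290°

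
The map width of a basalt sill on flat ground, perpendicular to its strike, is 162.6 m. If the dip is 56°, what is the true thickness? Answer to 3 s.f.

True thickness t = w · sin(dip) = 162.6 × sin 56°
t = 162.6 × 0.8290 = 134.802 m

135 m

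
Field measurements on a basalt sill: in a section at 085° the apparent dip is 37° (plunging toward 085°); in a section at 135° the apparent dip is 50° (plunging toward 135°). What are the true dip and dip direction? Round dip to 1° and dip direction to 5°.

true dip 50°, dip direction 135°

Each apparent-dip line lies in the plane. As unit vectors (x east, y north, z up), v₁ plunges 37°→085° and v₂ plunges 50°→135°.
Cross product v₁ × v₂ gives the pole to the plane: n ∝ (0.327, -0.336, 0.393).
tan δ = √(n_x²+n_y²)/n_z = 0.469/0.393, so δ = 50.0°.
Dip direction = azimuth of (n_x, n_y) = atan2(0.327, -0.336) = 136°.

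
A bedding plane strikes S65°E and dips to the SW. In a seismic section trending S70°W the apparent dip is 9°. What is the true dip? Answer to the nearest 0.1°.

β = acute angle between strike S65°E and section S70°W = 45°.
tan(true dip) = tan 9° / sin 45° = 0.2240
δ = arctan(0.2240) = 12.63°

12.6°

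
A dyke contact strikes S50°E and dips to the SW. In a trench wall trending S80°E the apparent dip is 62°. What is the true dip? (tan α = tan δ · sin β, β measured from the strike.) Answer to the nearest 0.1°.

75.1°

β = acute angle between strike S50°E and section S80°E = 30°.
tan(true dip) = tan 62° / sin 30° = 3.7615
δ = arctan(3.7615) = 75.11°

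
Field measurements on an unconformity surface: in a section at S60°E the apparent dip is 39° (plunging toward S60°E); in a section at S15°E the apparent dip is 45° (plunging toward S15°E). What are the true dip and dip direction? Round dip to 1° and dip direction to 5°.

Each apparent-dip line lies in the plane. As unit vectors (x east, y north, z up), v₁ plunges 39°→S60°E and v₂ plunges 45°→S15°E.
Cross product v₁ × v₂ gives the pole to the plane: n ∝ (0.155, -0.361, 0.389).
True dip = arccos(n_z / |n|) = arccos(0.7034) = 45.3°.
The horizontal component of n points toward azimuth atan2(n_x, n_y) = 157°, the dip direction.

true dip 45°, dip direction 155°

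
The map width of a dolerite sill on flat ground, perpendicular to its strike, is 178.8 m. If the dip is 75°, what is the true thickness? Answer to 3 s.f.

True thickness t = w · sin(dip) = 178.8 × sin 75°
t = 178.8 × 0.9659 = 172.708 m

173 m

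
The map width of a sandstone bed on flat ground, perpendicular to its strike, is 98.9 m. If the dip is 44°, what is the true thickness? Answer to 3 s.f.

True thickness t = w · sin(dip) = 98.9 × sin 44°
t = 98.9 × 0.6947 = 68.702 m

68.7 m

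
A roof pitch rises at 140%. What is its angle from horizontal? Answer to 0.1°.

tan θ = 140/100 = 1.4000
θ = arctan(1.4000) = 54.46°

54.5°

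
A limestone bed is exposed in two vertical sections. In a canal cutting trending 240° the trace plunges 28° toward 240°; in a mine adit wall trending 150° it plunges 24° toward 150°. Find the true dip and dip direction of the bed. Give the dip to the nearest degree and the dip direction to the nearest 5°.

true dip 35°, dip direction 200°

Each apparent-dip line lies in the plane. As unit vectors (x east, y north, z up), v₁ plunges 28°→240° and v₂ plunges 24°→150°.
The plane normal is n = v₁ × v₂ ∝ (-0.192, -0.525, 0.807).
Dip δ = arctan(|n_h|/n_z) = arctan(0.559/0.807) = 34.7°.
Dip direction = azimuth of (n_x, n_y) = atan2(-0.192, -0.525) = 200°.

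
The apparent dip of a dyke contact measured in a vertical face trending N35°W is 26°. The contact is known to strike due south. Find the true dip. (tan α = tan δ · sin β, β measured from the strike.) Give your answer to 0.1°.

40.4°

β = acute angle between strike due south and section N35°W = 35°.
tan(true dip) = tan 26° / sin 35° = 0.8503
true dip = arctan 0.8503 = 40.38°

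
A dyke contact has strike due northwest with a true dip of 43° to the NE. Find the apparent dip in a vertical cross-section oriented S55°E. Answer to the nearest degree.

9°

The strike is due northwest and the section trends S55°E; the acute angle between them is β = 10°.
tan α = tan 43° × sin 10° = 0.9325 × 0.1736 = 0.1619
α = arctan(0.1619) = 9.20°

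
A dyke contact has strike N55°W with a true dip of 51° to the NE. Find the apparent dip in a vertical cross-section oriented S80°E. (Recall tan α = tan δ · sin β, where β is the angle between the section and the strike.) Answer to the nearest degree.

28°

Angle between strike (N55°W) and section (S80°E): β = 25°.
tan(apparent dip) = tan 51° · sin 25° = 0.5219
α = arctan(0.5219) = 27.56°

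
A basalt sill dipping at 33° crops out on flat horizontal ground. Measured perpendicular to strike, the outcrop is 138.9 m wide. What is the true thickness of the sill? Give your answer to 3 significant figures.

True thickness t = w · sin(dip) = 138.9 × sin 33°
t = 138.9 × 0.5446 = 75.650 m

75.7 m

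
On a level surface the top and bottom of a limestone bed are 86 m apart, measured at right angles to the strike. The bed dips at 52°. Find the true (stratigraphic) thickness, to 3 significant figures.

True thickness t = w · sin(dip) = 86 × sin 52°
t = 86 × 0.7880 = 67.769 m

67.8 m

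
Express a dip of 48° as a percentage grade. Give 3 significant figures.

grade % = 100 × tan 48° = 100 × 1.1106

111%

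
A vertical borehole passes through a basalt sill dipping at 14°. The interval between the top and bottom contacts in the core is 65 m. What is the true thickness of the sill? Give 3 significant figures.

63.1 m

True thickness t = h · cos(dip) = 65 × cos 14°
t = 65 × 0.9703 = 63.069 m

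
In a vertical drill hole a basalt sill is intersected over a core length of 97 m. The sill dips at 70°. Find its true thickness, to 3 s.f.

33.2 m

True thickness t = h · cos(dip) = 97 × cos 70°
t = 97 × 0.3420 = 33.176 m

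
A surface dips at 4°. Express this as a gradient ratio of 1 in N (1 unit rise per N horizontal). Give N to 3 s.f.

1 in 14.3

1 : N means tan θ = 1/N, so N = 1/tan 4° = 1/0.0699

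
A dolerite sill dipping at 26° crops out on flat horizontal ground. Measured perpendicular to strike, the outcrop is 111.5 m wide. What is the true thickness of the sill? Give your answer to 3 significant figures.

48.9 m

True thickness t = w · sin(dip) = 111.5 × sin 26°
t = 111.5 × 0.4384 = 48.878 m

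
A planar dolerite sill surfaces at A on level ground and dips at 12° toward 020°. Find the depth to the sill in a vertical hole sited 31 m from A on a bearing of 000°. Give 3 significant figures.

The hole lies 20° from the dip direction, so the down-dip offset is 31 × cos 20° = 29.13 m.
Depth = down-dip offset × tan(dip) = 29.13 × tan 12° = 29.13 × 0.2126
Depth = 6.19 m

6.19 m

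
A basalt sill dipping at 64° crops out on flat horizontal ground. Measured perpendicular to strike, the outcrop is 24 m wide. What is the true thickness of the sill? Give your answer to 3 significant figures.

21.6 m

True thickness t = w · sin(dip) = 24 × sin 64°
t = 24 × 0.8988 = 21.571 m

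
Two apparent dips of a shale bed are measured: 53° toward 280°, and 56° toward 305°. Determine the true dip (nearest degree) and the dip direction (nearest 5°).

true dip 56°, dip direction 305°

Each apparent-dip line lies in the plane. As unit vectors (x east, y north, z up), v₁ plunges 53°→280° and v₂ plunges 56°→305°.
Cross product v₁ × v₂ gives the pole to the plane: n ∝ (-0.170, 0.126, 0.142).
Dip δ = arctan(|n_h|/n_z) = arctan(0.211/0.142) = 56.0°.
The horizontal component of n points toward azimuth atan2(n_x, n_y) = 307°, the dip direction.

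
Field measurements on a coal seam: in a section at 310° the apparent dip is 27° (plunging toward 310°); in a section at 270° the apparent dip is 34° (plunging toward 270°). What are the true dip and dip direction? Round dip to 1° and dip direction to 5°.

Each apparent-dip line lies in the plane. As unit vectors (x east, y north, z up), v₁ plunges 27°→310° and v₂ plunges 34°→270°.
The plane normal is n = v₁ × v₂ ∝ (-0.320, -0.005, 0.475).
True dip = arccos(n_z / |n|) = arccos(0.8290) = 34.0°.
The horizontal component of n points toward azimuth atan2(n_x, n_y) = 269°, the dip direction.

true dip 34°, dip direction 270°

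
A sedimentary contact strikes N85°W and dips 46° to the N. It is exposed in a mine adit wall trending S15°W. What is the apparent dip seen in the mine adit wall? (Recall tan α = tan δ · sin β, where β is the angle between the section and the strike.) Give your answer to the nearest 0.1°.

The section lies 80° from the strike.
tan(apparent dip) = tan 46° · sin 80° = 1.0198
α = arctan(1.0198) = 45.56°

45.6°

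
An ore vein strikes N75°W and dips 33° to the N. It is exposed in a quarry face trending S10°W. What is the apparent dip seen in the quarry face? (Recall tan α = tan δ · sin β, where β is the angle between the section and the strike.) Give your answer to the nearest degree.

33°

The strike is N75°W and the section trends S10°W; the acute angle between them is β = 85°.
tan(apparent dip) = tan 33° · sin 85° = 0.6469
apparent dip = arctan 0.6469 = 32.90°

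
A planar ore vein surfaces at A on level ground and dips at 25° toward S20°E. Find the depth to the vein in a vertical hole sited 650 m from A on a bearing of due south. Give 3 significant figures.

285 m

The hole lies 20° from the dip direction, so the down-dip offset is 650 × cos 20° = 610.80 m.
Depth = down-dip offset × tan(dip) = 610.80 × tan 25° = 610.80 × 0.4663
Depth = 284.82 m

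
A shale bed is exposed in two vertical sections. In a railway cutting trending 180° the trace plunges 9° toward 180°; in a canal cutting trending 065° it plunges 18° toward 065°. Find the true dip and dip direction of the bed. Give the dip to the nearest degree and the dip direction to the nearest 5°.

true dip 25°, dip direction 110°

Represent each trace as a vector plunging at its apparent dip toward its trend (east-north-up frame): v₁ = (0.000, -0.988, -0.156), v₂ = (0.862, 0.402, -0.309).
The plane normal is n = v₁ × v₂ ∝ (0.368, -0.135, 0.851).
True dip = arccos(n_z / |n|) = arccos(0.9083) = 24.7°.
Dip direction = atan2(0.368, -0.135) = 110° (azimuth of n's horizontal projection).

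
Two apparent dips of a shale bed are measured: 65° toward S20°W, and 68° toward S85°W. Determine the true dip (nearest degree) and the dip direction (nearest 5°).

Represent each trace as a vector plunging at its apparent dip toward its trend (east-north-up frame): v₁ = (-0.145, -0.397, -0.906), v₂ = (-0.373, -0.033, -0.927).
The plane normal is n = v₁ × v₂ ∝ (-0.339, -0.204, 0.143).
Dip δ = arctan(|n_h|/n_z) = arctan(0.395/0.143) = 70.1°.
The horizontal component of n points toward azimuth atan2(n_x, n_y) = 239°, the dip direction.

true dip 70°, dip direction 240°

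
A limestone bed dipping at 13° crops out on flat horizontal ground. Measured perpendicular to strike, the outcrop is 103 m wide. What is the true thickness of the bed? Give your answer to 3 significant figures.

23.2 m

True thickness t = w · sin(dip) = 103 × sin 13°
t = 103 × 0.2250 = 23.170 m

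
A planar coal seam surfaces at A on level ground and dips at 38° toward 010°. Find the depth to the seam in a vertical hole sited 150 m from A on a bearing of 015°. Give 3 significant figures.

117 m

The hole lies 5° from the dip direction, so the down-dip offset is 150 × cos 5° = 149.43 m.
Depth = down-dip offset × tan(dip) = 149.43 × tan 38° = 149.43 × 0.7813
Depth = 116.75 m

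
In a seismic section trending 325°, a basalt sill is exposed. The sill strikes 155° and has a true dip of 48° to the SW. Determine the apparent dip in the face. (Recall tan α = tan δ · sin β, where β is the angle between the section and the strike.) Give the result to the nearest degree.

11°

Angle between strike (155°) and section (325°): β = 10°.
tan(apparent dip) = tan 48° · sin 10° = 0.1929
apparent dip = arctan 0.1929 = 10.92°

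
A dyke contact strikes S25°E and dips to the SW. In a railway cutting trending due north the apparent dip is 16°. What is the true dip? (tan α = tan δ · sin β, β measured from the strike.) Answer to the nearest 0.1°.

34.2°

β = acute angle between strike S25°E and section due north = 25°.
tan(true dip) = tan 16° / sin 25° = 0.6785
true dip = arctan 0.6785 = 34.16°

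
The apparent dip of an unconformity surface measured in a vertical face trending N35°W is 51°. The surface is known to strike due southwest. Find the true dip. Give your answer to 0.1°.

51.4°

The section is 80° from the strike.
tan δ = tan α / sin β = tan 51° / sin 80° = 1.2349 / 0.9848 = 1.2539
true dip = arctan 1.2539 = 51.43°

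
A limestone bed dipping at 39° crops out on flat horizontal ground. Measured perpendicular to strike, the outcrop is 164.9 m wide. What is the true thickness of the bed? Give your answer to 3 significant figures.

True thickness t = w · sin(dip) = 164.9 × sin 39°
t = 164.9 × 0.6293 = 103.775 m

104 m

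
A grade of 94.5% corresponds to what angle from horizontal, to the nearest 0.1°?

tan θ = 94.5/100 = 0.9450
θ = arctan(0.9450) = 43.38°

43.4°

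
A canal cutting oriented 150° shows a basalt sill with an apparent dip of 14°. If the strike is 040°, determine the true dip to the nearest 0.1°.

The section is 70° from the strike.
tan(true dip) = tan 14° / sin 70° = 0.2653
true dip = arctan 0.2653 = 14.86°

14.9°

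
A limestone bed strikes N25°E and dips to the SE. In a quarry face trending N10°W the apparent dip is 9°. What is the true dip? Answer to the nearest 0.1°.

15.4°

β = acute angle between strike N25°E and section N10°W = 35°.
tan(true dip) = tan 9° / sin 35° = 0.2761
true dip = arctan 0.2761 = 15.44°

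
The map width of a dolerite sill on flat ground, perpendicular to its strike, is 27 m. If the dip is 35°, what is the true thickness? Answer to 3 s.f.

15.5 m

True thickness t = w · sin(dip) = 27 × sin 35°
t = 27 × 0.5736 = 15.487 m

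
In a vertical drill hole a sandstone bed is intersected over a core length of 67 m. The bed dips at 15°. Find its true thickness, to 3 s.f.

64.7 m

True thickness t = h · cos(dip) = 67 × cos 15°
t = 67 × 0.9659 = 64.717 m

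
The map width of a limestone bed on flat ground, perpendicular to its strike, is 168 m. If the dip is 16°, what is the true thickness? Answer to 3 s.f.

46.3 m

True thickness t = w · sin(dip) = 168 × sin 16°
t = 168 × 0.2756 = 46.307 m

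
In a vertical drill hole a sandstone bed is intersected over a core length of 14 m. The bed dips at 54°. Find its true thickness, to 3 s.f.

True thickness t = h · cos(dip) = 14 × cos 54°
t = 14 × 0.5878 = 8.229 m

8.23 m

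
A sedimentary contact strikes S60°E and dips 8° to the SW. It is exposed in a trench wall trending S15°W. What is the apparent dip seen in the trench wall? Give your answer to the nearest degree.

8°

Angle between strike (S60°E) and section (S15°W): β = 75°.
tan(apparent dip) = tan 8° · sin 75° = 0.1358
apparent dip = arctan 0.1358 = 7.73°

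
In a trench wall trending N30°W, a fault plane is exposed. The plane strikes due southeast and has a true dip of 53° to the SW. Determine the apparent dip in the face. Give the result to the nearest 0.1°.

The section lies 15° from the strike.
tan(apparent dip) = tan 53° · sin 15° = 0.3435
α = arctan(0.3435) = 18.96°

19.0°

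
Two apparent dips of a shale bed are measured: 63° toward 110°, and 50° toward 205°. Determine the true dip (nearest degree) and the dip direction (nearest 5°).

true dip 67°, dip direction 145°

Each apparent-dip line lies in the plane. As unit vectors (x east, y north, z up), v₁ plunges 63°→110° and v₂ plunges 50°→205°.
n = v₁ × v₂ = (0.400, -0.569, 0.291) (taken with n_z > 0).
tan δ = √(n_x²+n_y²)/n_z = 0.695/0.291, so δ = 67.3°.
Dip direction = atan2(0.400, -0.569) = 145° (azimuth of n's horizontal projection).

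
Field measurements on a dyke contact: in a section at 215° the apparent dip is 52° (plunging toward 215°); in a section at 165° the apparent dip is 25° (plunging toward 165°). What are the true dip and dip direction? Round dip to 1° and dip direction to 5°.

Represent each trace as a vector plunging at its apparent dip toward its trend (east-north-up frame): v₁ = (-0.353, -0.504, -0.788), v₂ = (0.235, -0.875, -0.423).
Cross product v₁ × v₂ gives the pole to the plane: n ∝ (-0.477, -0.334, 0.427).
Dip δ = arctan(|n_h|/n_z) = arctan(0.582/0.427) = 53.7°.
Dip direction = atan2(-0.477, -0.334) = 235° (azimuth of n's horizontal projection).

true dip 54°, dip direction 235°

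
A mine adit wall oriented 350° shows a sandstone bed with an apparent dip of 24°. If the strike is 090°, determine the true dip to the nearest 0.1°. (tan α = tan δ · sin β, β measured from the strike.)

The section is 80° from the strike.
tan δ = tan α / sin β = tan 24° / sin 80° = 0.4452 / 0.9848 = 0.4521
δ = arctan(0.4521) = 24.33°

24.3°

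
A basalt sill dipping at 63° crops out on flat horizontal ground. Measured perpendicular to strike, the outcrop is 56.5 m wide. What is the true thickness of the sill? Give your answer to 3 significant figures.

50.3 m

True thickness t = w · sin(dip) = 56.5 × sin 63°
t = 56.5 × 0.8910 = 50.342 m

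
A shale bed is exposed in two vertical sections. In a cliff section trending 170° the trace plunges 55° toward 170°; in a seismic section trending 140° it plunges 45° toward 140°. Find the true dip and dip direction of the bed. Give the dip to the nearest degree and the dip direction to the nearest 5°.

true dip 56°, dip direction 190°

The two traces are lines in the plane: v₁ = (sin 170°·cos 55°, cos 170°·cos 55°, −sin 55°), v₂ = (sin 140°·cos 45°, cos 140°·cos 45°, −sin 45°).
n = v₁ × v₂ = (-0.044, -0.302, 0.203) (taken with n_z > 0).
tan δ = √(n_x²+n_y²)/n_z = 0.305/0.203, so δ = 56.4°.
Dip direction = atan2(-0.044, -0.302) = 188° (azimuth of n's horizontal projection).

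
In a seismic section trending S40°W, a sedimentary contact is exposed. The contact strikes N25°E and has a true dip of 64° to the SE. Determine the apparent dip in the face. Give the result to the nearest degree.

28°

Angle between strike (N25°E) and section (S40°W): β = 15°.
tan(apparent dip) = tan 64° · sin 15° = 0.5307
apparent dip = arctan 0.5307 = 27.95°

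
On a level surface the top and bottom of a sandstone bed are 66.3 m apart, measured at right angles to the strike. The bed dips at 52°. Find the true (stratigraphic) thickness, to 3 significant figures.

52.2 m

True thickness t = w · sin(dip) = 66.3 × sin 52°
t = 66.3 × 0.7880 = 52.245 m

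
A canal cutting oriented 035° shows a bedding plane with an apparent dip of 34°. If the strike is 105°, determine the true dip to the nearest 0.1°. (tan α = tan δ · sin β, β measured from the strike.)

35.7°

β = acute angle between strike 105° and section 035° = 70°.
tan(true dip) = tan 34° / sin 70° = 0.7178
true dip = arctan 0.7178 = 35.67°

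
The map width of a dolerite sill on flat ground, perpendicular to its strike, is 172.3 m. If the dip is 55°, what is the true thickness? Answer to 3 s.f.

141 m

True thickness t = w · sin(dip) = 172.3 × sin 55°
t = 172.3 × 0.8192 = 141.140 m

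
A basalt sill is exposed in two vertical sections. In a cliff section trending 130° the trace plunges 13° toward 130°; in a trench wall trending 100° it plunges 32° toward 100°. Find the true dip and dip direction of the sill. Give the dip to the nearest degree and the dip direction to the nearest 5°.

The two traces are lines in the plane: v₁ = (sin 130°·cos 13°, cos 130°·cos 13°, −sin 13°), v₂ = (sin 100°·cos 32°, cos 100°·cos 32°, −sin 32°).
The plane normal is n = v₁ × v₂ ∝ (0.299, 0.208, 0.413).
True dip = arccos(n_z / |n|) = arccos(0.7505) = 41.4°.
The horizontal component of n points toward azimuth atan2(n_x, n_y) = 55°, the dip direction.

true dip 41°, dip direction 055°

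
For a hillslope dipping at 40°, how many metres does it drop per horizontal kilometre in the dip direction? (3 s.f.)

drop per km = 1000 × tan 40° = 1000 × 0.8391

839 m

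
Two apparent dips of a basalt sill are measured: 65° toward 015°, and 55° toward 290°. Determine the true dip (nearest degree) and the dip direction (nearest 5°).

true dip 68°, dip direction 345°

Represent each trace as a vector plunging at its apparent dip toward its trend (east-north-up frame): v₁ = (0.109, 0.408, -0.906), v₂ = (-0.539, 0.196, -0.819).
Cross product v₁ × v₂ gives the pole to the plane: n ∝ (-0.157, 0.578, 0.241).
Dip δ = arctan(|n_h|/n_z) = arctan(0.599/0.241) = 68.0°.
Dip direction = azimuth of (n_x, n_y) = atan2(-0.157, 0.578) = 345°.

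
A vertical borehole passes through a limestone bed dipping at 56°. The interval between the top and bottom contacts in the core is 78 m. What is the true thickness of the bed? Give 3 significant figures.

True thickness t = h · cos(dip) = 78 × cos 56°
t = 78 × 0.5592 = 43.617 m

43.6 m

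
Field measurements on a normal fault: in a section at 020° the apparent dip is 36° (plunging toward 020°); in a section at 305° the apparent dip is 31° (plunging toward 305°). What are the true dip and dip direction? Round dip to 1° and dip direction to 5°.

true dip 40°, dip direction 350°

The two traces are lines in the plane: v₁ = (sin 20°·cos 36°, cos 20°·cos 36°, −sin 36°), v₂ = (sin 305°·cos 31°, cos 305°·cos 31°, −sin 31°).
Cross product v₁ × v₂ gives the pole to the plane: n ∝ (-0.103, 0.555, 0.670).
tan δ = √(n_x²+n_y²)/n_z = 0.565/0.670, so δ = 40.1°.
Dip direction = azimuth of (n_x, n_y) = atan2(-0.103, 0.555) = 350°.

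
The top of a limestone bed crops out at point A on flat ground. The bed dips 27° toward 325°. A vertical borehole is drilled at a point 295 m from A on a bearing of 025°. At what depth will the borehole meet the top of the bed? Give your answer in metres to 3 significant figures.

The hole lies 60° from the dip direction, so the down-dip offset is 295 × cos 60° = 147.50 m.
Depth = down-dip offset × tan(dip) = 147.50 × tan 27° = 147.50 × 0.5095
Depth = 75.16 m

75.2 m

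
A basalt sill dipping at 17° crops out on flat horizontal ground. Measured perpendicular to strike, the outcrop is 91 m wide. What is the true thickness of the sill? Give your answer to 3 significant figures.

True thickness t = w · sin(dip) = 91 × sin 17°
t = 91 × 0.2924 = 26.606 m

26.6 m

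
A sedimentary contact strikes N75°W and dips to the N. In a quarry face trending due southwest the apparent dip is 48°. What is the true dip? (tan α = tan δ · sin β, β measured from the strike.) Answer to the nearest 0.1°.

The section is 60° from the strike.
tan(true dip) = tan 48° / sin 60° = 1.2824
true dip = arctan 1.2824 = 52.05°

52.1°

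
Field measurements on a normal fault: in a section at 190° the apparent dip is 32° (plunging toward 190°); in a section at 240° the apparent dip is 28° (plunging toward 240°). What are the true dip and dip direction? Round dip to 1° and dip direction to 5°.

Represent each trace as a vector plunging at its apparent dip toward its trend (east-north-up frame): v₁ = (-0.147, -0.835, -0.530), v₂ = (-0.765, -0.441, -0.469).
n = v₁ × v₂ = (-0.158, -0.336, 0.574) (taken with n_z > 0).
tan δ = √(n_x²+n_y²)/n_z = 0.371/0.574, so δ = 32.9°.
Dip direction = azimuth of (n_x, n_y) = atan2(-0.158, -0.336) = 205°.

true dip 33°, dip direction 205°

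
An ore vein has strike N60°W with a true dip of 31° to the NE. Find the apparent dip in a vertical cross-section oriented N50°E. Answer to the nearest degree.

29°

The section lies 70° from the strike.
tan α = tan 31° × sin 70° = 0.6009 × 0.9397 = 0.5646
apparent dip = arctan 0.5646 = 29.45°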